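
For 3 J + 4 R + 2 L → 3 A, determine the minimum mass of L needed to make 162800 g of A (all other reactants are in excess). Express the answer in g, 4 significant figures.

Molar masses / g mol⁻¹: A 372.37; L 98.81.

n(A) = 162800 / 372.37 = 437.2 mol
n(L) = (2/3) × 437.2 = 291.5 mol
mass = 291.5 × 98.81 = 28800 g

28800 g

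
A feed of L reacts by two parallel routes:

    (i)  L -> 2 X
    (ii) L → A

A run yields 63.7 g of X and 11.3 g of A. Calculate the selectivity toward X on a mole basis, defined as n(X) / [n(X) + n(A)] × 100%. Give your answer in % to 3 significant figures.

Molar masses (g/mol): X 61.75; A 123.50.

91.9 %

n(X) = 63.7 / 61.75 = 1.032 mol
n(A) = 11.3 / 123.50 = 0.09150 mol
selectivity = 1.032/(1.032+0.09150) × 100 = 91.86 %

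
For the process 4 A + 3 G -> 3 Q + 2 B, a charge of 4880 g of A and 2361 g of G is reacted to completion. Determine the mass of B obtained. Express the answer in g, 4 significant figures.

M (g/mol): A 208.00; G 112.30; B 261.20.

n(A) = 4880 / 208.00 = 23.46 mol
n(G) = 2361 / 112.30 = 21.02 mol
n/ν for A = 23.46/4 = 5.865
n/ν for G = 21.02/3 = 7.007
Smallest n/ν is A → limiting reagent.
n(B) = (2/4) × 23.46 = 11.73 mol
mass = 11.73 × 261.20 = 3064 g

3064 g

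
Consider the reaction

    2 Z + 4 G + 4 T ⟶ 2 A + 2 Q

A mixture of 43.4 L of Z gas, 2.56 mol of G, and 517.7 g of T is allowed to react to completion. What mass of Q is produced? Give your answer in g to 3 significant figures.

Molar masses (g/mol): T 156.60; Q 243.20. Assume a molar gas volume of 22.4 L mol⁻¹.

311 g

n(Z) = 43.40 / 22.4 = 1.938 mol
n(G) = 2.560 mol
n(T) = 517.7 / 156.60 = 3.306 mol
n/ν for Z = 1.938/2 = 0.9690
n/ν for G = 2.560/4 = 0.6400
n/ν for T = 3.306/4 = 0.8265
Smallest n/ν is G → limiting reagent.
n(Q) = (2/4) × 2.560 = 1.280 mol
mass = 1.280 × 243.20 = 311.3 g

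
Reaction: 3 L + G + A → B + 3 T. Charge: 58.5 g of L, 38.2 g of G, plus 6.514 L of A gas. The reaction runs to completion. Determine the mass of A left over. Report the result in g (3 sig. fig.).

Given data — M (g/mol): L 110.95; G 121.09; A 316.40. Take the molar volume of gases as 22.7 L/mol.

n(L) = 58.50 / 110.95 = 0.5273 mol
n(G) = 38.20 / 121.09 = 0.3155 mol
n(A) = 6.514 / 22.7 = 0.2870 mol
n/ν → L: 0.1758, G: 0.3155, A: 0.2870; L is limiting.
A consumed = (1/3) × 0.5273 = 0.1758 mol
A remaining = 0.2870 − 0.1758 = 0.1112 mol
mass = 0.1112 × 316.40 = 35.18 g

35.2 g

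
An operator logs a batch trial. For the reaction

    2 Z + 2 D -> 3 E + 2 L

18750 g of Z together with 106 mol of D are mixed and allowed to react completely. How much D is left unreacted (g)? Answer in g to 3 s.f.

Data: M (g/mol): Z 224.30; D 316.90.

7100 g

n(Z) = 18750 / 224.30 = 83.59 mol
n(D) = 106.0 mol
n/ν for Z = 83.59/2 = 41.80
n/ν for D = 106.0/2 = 53.00
Smallest n/ν is Z → limiting reagent.
D consumed = (2/2) × 83.59 = 83.59 mol
D remaining = 106.0 − 83.59 = 22.41 mol
mass = 22.41 × 316.90 = 7102 g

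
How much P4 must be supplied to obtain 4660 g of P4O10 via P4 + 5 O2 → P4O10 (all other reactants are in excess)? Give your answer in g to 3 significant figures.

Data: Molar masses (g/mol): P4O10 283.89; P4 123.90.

n(P4O10) = 4660 / 283.89 = 16.41 mol
n(P4) = (1/1) × 16.41 = 16.41 mol
mass = 16.41 × 123.90 = 2033 g

2030 g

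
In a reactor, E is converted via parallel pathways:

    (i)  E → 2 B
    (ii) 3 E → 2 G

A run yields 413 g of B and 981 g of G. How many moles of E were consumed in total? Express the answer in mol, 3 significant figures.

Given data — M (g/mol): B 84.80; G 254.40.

n(B) = 413 / 84.80 = 4.870 mol
n(G) = 981 / 254.40 = 3.856 mol
n(E) via (i) = (1/2)×4.870 = 2.435 mol
n(E) via (ii) = (3/2)×3.856 = 5.784 mol
total n(E) = 2.435 + 5.784 = 8.219 mol

8.22 mol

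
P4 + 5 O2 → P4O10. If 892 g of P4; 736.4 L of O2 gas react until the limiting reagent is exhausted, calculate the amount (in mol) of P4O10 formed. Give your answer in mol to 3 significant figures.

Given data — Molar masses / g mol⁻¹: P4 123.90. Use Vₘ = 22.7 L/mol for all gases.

6.49 mol

n(P4) = 892.0 / 123.90 = 7.199 mol
n(O2) = 736.4 / 22.7 = 32.44 mol
n/ν for P4 = 7.199/1 = 7.199
n/ν for O2 = 32.44/5 = 6.488
Smallest n/ν is O2 → limiting reagent.
n(P4O10) = (1/5) × 32.44 = 6.488 mol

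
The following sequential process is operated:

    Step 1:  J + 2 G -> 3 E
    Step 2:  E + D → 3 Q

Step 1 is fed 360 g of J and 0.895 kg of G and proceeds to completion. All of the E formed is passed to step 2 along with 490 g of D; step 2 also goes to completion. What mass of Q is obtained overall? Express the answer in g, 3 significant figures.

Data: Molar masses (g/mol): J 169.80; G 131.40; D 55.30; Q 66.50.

Step 1:
n(J) = 360.0 / 169.80 = 2.120 mol
n(G) = 0.8950×1000 / 131.40 = 6.811 mol
n/ν for J = 2.120/1 = 2.120
n/ν for G = 6.811/2 = 3.406
Smallest n/ν is J → limiting reagent.
n(E) produced = (3/1) × 2.120 = 6.360 mol
Step 2:
n(E) available = 6.360 mol
n(D) = 490.0 / 55.30 = 8.861 mol
n/ν for E = 6.360/1 = 6.360
n/ν for D = 8.861/1 = 8.861
Smallest n/ν is E → limiting reagent.
n(Q) = (3/1) × 6.360 = 19.08 mol
mass = 19.08 × 66.50 = 1269 g

1270 g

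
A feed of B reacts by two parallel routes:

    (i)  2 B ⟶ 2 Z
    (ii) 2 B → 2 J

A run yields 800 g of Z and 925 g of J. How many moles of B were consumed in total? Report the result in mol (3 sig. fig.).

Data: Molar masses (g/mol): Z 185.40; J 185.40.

n(Z) = 800 / 185.40 = 4.315 mol
n(J) = 925 / 185.40 = 4.989 mol
n(B) via (i) = (2/2)×4.315 = 4.315 mol
n(B) via (ii) = (2/2)×4.989 = 4.989 mol
total n(B) = 4.315 + 4.989 = 9.304 mol

9.30 mol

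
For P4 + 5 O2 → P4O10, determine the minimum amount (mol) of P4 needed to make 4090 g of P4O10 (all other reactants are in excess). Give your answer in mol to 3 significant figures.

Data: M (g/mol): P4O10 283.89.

n(P4O10) = 4090 / 283.89 = 14.41 mol
n(P4) = (1/1) × 14.41 = 14.41 mol

14.4 mol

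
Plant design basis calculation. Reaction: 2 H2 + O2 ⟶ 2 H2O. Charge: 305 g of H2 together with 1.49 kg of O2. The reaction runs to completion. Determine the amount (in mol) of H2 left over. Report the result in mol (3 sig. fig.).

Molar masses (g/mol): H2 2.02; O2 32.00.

57.9 mol

n(H2) = 305.0 / 2.02 = 151.0 mol
n(O2) = 1.490×1000 / 32.00 = 46.56 mol
n/ν → H2: 75.50, O2: 46.56; O2 is limiting.
H2 consumed = (2/1) × 46.56 = 93.12 mol
H2 remaining = 151.0 − 93.12 = 57.88 mol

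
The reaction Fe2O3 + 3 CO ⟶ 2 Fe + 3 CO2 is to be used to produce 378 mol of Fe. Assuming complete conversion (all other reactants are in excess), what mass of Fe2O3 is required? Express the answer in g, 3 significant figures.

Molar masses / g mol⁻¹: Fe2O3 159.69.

30200 g

n(Fe) = 378.0 mol
n(Fe2O3) = (1/2) × 378.0 = 189.0 mol
mass = 189.0 × 159.69 = 30180 g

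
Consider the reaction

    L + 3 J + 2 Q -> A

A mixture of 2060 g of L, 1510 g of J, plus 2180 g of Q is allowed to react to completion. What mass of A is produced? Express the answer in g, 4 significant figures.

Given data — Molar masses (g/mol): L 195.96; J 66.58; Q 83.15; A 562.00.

4249 g

n(L) = 2060 / 195.96 = 10.51 mol
n(J) = 1510 / 66.58 = 22.68 mol
n(Q) = 2180 / 83.15 = 26.22 mol
n/ν for L = 10.51/1 = 10.51
n/ν for J = 22.68/3 = 7.560
n/ν for Q = 26.22/2 = 13.11
Smallest n/ν is J → limiting reagent.
n(A) = (1/3) × 22.68 = 7.560 mol
mass = 7.560 × 562.00 = 4249 g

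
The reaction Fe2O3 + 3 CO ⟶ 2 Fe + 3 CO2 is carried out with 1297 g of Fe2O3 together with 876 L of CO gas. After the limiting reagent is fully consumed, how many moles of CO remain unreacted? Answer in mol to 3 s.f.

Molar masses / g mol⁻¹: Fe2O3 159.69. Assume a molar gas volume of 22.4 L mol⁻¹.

14.7 mol

n(Fe2O3) = 1297 / 159.69 = 8.122 mol
n(CO) = 876.0 / 22.4 = 39.11 mol
n/ν → Fe2O3: 8.122, CO: 13.04; Fe2O3 is limiting.
CO consumed = (3/1) × 8.122 = 24.37 mol
CO remaining = 39.11 − 24.37 = 14.74 mol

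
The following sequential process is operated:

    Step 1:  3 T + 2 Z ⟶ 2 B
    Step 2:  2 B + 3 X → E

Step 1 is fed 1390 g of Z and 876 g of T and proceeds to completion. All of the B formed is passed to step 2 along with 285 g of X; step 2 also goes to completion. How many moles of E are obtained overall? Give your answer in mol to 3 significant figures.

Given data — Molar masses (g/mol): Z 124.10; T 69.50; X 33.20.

Step 1:
n(Z) = 1390 / 124.10 = 11.20 mol
n(T) = 876.0 / 69.50 = 12.60 mol
n/ν for Z = 11.20/2 = 5.600
n/ν for T = 12.60/3 = 4.200
Smallest n/ν is T → limiting reagent.
n(B) produced = (2/3) × 12.60 = 8.400 mol
Step 2:
n(B) available = 8.400 mol
n(X) = 285.0 / 33.20 = 8.584 mol
n/ν for B = 8.400/2 = 4.200
n/ν for X = 8.584/3 = 2.861
Smallest n/ν is X → limiting reagent.
n(E) = (1/3) × 8.584 = 2.861 mol

2.86 mol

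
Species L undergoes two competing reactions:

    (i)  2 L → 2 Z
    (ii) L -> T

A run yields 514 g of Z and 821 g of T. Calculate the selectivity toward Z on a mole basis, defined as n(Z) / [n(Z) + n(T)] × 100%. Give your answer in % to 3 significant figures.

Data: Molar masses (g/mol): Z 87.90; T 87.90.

n(Z) = 514 / 87.90 = 5.848 mol
n(T) = 821 / 87.90 = 9.340 mol
selectivity = 5.848/(5.848+9.340) × 100 = 38.50 %

38.5 %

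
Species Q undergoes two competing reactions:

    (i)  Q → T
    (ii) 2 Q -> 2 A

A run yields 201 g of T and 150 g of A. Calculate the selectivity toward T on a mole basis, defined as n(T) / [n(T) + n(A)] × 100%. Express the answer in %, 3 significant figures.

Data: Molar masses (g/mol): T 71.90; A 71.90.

57.3 %

n(T) = 201 / 71.90 = 2.796 mol
n(A) = 150 / 71.90 = 2.086 mol
selectivity = 2.796/(2.796+2.086) × 100 = 57.27 %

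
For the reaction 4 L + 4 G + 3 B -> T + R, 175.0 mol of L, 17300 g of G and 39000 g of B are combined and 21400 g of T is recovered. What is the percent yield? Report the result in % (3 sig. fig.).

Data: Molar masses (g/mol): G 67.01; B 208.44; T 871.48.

56.1 %

n(L) = 175.0 mol
n(G) = 17300 / 67.01 = 258.2 mol
n(B) = 39000 / 208.44 = 187.1 mol
n/ν for L = 175.0/4 = 43.75
n/ν for G = 258.2/4 = 64.55
n/ν for B = 187.1/3 = 62.37
Smallest n/ν is L → limiting reagent.
theoretical n(T) = (1/4) × 175.0 = 43.75 mol → 38130 g
% yield = 21400 / 38130 × 100 = 56.12 %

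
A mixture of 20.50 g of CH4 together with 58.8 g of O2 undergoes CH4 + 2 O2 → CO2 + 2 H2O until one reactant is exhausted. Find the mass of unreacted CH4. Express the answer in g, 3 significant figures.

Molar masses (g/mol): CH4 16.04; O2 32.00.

5.76 g

n(CH4) = 20.50 / 16.04 = 1.278 mol
n(O2) = 58.80 / 32.00 = 1.838 mol
n/ν for CH4 = 1.278/1 = 1.278
n/ν for O2 = 1.838/2 = 0.9190
Smallest n/ν is O2 → limiting reagent.
CH4 consumed = (1/2) × 1.838 = 0.9190 mol
CH4 remaining = 1.278 − 0.9190 = 0.3590 mol
mass = 0.3590 × 16.04 = 5.758 g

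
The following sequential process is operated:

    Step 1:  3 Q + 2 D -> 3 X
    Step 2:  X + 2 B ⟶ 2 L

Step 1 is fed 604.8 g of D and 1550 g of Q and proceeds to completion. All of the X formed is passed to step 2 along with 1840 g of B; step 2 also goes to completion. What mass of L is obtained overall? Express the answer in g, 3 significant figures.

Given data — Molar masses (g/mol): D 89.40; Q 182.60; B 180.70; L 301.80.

Step 1:
n(D) = 604.8 / 89.40 = 6.765 mol
n(Q) = 1550 / 182.60 = 8.488 mol
n/ν for D = 6.765/2 = 3.383
n/ν for Q = 8.488/3 = 2.829
Smallest n/ν is Q → limiting reagent.
n(X) produced = (3/3) × 8.488 = 8.488 mol
Step 2:
n(X) available = 8.488 mol
n(B) = 1840 / 180.70 = 10.18 mol
n/ν for X = 8.488/1 = 8.488
n/ν for B = 10.18/2 = 5.090
Smallest n/ν is B → limiting reagent.
n(L) = (2/2) × 10.18 = 10.18 mol
mass = 10.18 × 301.80 = 3072 g

3070 g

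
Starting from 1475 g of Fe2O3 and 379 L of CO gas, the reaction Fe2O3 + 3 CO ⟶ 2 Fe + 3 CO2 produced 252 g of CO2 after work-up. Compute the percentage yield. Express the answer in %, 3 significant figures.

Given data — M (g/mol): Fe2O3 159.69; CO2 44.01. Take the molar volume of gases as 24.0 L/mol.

n(Fe2O3) = 1475 / 159.69 = 9.237 mol
n(CO) = 379.0 / 24.0 = 15.79 mol
n/ν for Fe2O3 = 9.237/1 = 9.237
n/ν for CO = 15.79/3 = 5.263
Smallest n/ν is CO → limiting reagent.
theoretical n(CO2) = (3/3) × 15.79 = 15.79 mol → 694.9 g
% yield = 252 / 694.9 × 100 = 36.26 %

36.3 %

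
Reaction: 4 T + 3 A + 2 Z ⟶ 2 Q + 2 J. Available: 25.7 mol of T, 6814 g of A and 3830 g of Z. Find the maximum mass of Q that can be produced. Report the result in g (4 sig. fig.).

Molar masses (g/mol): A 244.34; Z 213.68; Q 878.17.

11280 g

n(T) = 25.70 mol
n(A) = 6814 / 244.34 = 27.89 mol
n(Z) = 3830 / 213.68 = 17.92 mol
n/ν → T: 6.425, A: 9.297, Z: 8.960; T is limiting.
n(Q) = (2/4) × 25.70 = 12.85 mol
mass = 12.85 × 878.17 = 11280 g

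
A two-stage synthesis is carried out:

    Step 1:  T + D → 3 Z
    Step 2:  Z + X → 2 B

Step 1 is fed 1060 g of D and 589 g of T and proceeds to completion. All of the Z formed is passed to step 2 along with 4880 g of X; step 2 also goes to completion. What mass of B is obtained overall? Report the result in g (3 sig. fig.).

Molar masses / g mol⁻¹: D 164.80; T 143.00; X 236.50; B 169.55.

4190 g

Step 1:
n(D) = 1060 / 164.80 = 6.432 mol
n(T) = 589.0 / 143.00 = 4.119 mol
n/ν for D = 6.432/1 = 6.432
n/ν for T = 4.119/1 = 4.119
Smallest n/ν is T → limiting reagent.
n(Z) produced = (3/1) × 4.119 = 12.36 mol
Step 2:
n(Z) available = 12.36 mol
n(X) = 4880 / 236.50 = 20.63 mol
n/ν for Z = 12.36/1 = 12.36
n/ν for X = 20.63/1 = 20.63
Smallest n/ν is Z → limiting reagent.
n(B) = (2/1) × 12.36 = 24.72 mol
mass = 24.72 × 169.55 = 4191 g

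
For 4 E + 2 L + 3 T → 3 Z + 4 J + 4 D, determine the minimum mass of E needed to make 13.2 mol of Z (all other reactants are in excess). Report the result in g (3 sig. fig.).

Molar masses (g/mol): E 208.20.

n(Z) = 13.20 mol
n(E) = (4/3) × 13.20 = 17.60 mol
mass = 17.60 × 208.20 = 3664 g

3660 g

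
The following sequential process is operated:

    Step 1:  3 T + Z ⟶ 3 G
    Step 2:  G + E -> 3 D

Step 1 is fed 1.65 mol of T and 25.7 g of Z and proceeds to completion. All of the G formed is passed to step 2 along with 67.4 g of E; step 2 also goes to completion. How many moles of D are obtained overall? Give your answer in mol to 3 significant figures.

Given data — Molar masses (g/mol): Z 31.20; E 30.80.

Step 1:
n(T) = 1.650 mol
n(Z) = 25.70 / 31.20 = 0.8237 mol
n/ν for T = 1.650/3 = 0.5500
n/ν for Z = 0.8237/1 = 0.8237
Smallest n/ν is T → limiting reagent.
n(G) produced = (3/3) × 1.650 = 1.650 mol
Step 2:
n(G) available = 1.650 mol
n(E) = 67.40 / 30.80 = 2.188 mol
n/ν for G = 1.650/1 = 1.650
n/ν for E = 2.188/1 = 2.188
Smallest n/ν is G → limiting reagent.
n(D) = (3/1) × 1.650 = 4.950 mol

4.95 mol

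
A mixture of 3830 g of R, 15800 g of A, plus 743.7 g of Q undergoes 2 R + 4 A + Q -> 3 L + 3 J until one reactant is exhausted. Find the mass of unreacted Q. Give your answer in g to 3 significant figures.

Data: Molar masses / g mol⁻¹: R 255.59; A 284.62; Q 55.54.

n(R) = 3830 / 255.59 = 14.98 mol
n(A) = 15800 / 284.62 = 55.51 mol
n(Q) = 743.7 / 55.54 = 13.39 mol
n/ν → R: 7.490, A: 13.88, Q: 13.39; R is limiting.
Q consumed = (1/2) × 14.98 = 7.490 mol
Q remaining = 13.39 − 7.490 = 5.900 mol
mass = 5.900 × 55.54 = 327.7 g

328 g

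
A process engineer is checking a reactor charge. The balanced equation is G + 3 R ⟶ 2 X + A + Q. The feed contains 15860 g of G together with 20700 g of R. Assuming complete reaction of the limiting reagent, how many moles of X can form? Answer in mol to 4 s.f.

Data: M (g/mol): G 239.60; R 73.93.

n(G) = 15860 / 239.60 = 66.19 mol
n(R) = 20700 / 73.93 = 280.0 mol
n/ν for G = 66.19/1 = 66.19
n/ν for R = 280.0/3 = 93.33
Smallest n/ν is G → limiting reagent.
n(X) = (2/1) × 66.19 = 132.4 mol

132.4 mol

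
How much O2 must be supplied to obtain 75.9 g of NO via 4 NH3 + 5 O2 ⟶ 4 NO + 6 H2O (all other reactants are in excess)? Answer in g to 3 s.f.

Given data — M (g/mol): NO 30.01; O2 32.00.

n(NO) = 75.9 / 30.01 = 2.529 mol
n(O2) = (5/4) × 2.529 = 3.161 mol
mass = 3.161 × 32.00 = 101.2 g

101 g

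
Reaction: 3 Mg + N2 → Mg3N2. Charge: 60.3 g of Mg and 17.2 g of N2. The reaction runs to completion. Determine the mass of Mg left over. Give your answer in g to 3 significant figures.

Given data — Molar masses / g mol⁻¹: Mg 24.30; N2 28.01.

n(Mg) = 60.30 / 24.30 = 2.481 mol
n(N2) = 17.20 / 28.01 = 0.6141 mol
n/ν for Mg = 2.481/3 = 0.8270
n/ν for N2 = 0.6141/1 = 0.6141
Smallest n/ν is N2 → limiting reagent.
Mg consumed = (3/1) × 0.6141 = 1.842 mol
Mg remaining = 2.481 − 1.842 = 0.6390 mol
mass = 0.6390 × 24.30 = 15.53 g

15.5 g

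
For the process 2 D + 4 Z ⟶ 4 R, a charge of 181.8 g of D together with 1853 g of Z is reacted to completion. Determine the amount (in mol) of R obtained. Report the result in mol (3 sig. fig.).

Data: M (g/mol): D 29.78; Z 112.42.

12.2 mol

n(D) = 181.8 / 29.78 = 6.105 mol
n(Z) = 1853 / 112.42 = 16.48 mol
n/ν → D: 3.053, Z: 4.120; D is limiting.
n(R) = (4/2) × 6.105 = 12.21 mol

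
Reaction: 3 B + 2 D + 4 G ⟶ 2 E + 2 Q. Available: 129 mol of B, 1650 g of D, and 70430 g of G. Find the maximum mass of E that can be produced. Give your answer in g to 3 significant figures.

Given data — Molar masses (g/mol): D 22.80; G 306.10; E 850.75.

n(B) = 129.0 mol
n(D) = 1650 / 22.80 = 72.37 mol
n(G) = 70430 / 306.10 = 230.1 mol
n/ν → B: 43.00, D: 36.19, G: 57.53; D is limiting.
n(E) = (2/2) × 72.37 = 72.37 mol
mass = 72.37 × 850.75 = 61570 g

61600 g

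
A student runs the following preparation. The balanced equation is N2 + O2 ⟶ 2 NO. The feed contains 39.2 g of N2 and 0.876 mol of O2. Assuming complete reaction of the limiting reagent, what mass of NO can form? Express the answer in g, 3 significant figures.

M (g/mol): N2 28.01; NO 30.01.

52.6 g

n(N2) = 39.20 / 28.01 = 1.400 mol
n(O2) = 0.8760 mol
n/ν for N2 = 1.400/1 = 1.400
n/ν for O2 = 0.8760/1 = 0.8760
Smallest n/ν is O2 → limiting reagent.
n(NO) = (2/1) × 0.8760 = 1.752 mol
mass = 1.752 × 30.01 = 52.58 g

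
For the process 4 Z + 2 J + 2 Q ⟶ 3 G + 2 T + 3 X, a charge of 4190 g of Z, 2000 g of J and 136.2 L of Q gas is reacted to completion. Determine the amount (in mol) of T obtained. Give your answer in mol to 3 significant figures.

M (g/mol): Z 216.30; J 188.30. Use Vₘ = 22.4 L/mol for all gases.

6.08 mol

n(Z) = 4190 / 216.30 = 19.37 mol
n(J) = 2000 / 188.30 = 10.62 mol
n(Q) = 136.2 / 22.4 = 6.080 mol
n/ν for Z = 19.37/4 = 4.843
n/ν for J = 10.62/2 = 5.310
n/ν for Q = 6.080/2 = 3.040
Smallest n/ν is Q → limiting reagent.
n(T) = (2/2) × 6.080 = 6.080 mol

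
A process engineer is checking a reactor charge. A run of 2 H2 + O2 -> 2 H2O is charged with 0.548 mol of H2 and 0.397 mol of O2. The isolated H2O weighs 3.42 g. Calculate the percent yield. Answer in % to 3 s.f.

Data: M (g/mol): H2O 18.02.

n(H2) = 0.5480 mol
n(O2) = 0.3970 mol
n/ν → H2: 0.2740, O2: 0.3970; H2 is limiting.
theoretical n(H2O) = (2/2) × 0.5480 = 0.5480 mol → 9.875 g
% yield = 3.42 / 9.875 × 100 = 34.63 %

34.6 %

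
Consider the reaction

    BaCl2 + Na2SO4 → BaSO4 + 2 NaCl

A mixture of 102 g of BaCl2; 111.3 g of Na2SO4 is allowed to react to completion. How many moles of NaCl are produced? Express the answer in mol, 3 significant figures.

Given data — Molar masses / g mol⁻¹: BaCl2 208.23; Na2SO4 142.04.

n(BaCl2) = 102.0 / 208.23 = 0.4898 mol
n(Na2SO4) = 111.3 / 142.04 = 0.7836 mol
n/ν for BaCl2 = 0.4898/1 = 0.4898
n/ν for Na2SO4 = 0.7836/1 = 0.7836
Smallest n/ν is BaCl2 → limiting reagent.
n(NaCl) = (2/1) × 0.4898 = 0.9796 mol

0.980 mol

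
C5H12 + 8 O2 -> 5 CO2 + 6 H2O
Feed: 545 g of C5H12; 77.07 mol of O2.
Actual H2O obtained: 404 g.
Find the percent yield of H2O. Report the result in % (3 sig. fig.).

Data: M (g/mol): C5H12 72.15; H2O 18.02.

n(C5H12) = 545.0 / 72.15 = 7.554 mol
n(O2) = 77.07 mol
n/ν for C5H12 = 7.554/1 = 7.554
n/ν for O2 = 77.07/8 = 9.634
Smallest n/ν is C5H12 → limiting reagent.
theoretical n(H2O) = (6/1) × 7.554 = 45.32 mol → 816.7 g
% yield = 404 / 816.7 × 100 = 49.47 %

49.5 %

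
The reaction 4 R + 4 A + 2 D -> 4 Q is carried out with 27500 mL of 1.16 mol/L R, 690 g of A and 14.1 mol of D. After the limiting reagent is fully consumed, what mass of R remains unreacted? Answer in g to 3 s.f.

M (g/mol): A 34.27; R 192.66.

n(R) = 1.16 × 27500/1000 = 31.90 mol
n(A) = 690.0 / 34.27 = 20.13 mol
n(D) = 14.10 mol
n/ν → R: 7.975, A: 5.033, D: 7.050; A is limiting.
R consumed = (4/4) × 20.13 = 20.13 mol
R remaining = 31.90 − 20.13 = 11.77 mol
mass = 11.77 × 192.66 = 2268 g

2270 g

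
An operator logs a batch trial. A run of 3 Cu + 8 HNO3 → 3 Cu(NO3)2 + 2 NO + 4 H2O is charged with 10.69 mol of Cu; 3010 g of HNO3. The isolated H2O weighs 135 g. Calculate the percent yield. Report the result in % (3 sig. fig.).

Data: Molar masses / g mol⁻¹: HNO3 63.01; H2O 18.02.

52.6 %

n(Cu) = 10.69 mol
n(HNO3) = 3010 / 63.01 = 47.77 mol
n/ν for Cu = 10.69/3 = 3.563
n/ν for HNO3 = 47.77/8 = 5.971
Smallest n/ν is Cu → limiting reagent.
theoretical n(H2O) = (4/3) × 10.69 = 14.25 mol → 256.8 g
% yield = 135 / 256.8 × 100 = 52.57 %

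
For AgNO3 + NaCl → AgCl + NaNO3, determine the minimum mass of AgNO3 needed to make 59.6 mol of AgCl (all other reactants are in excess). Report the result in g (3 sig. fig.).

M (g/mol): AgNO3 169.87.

n(AgCl) = 59.60 mol
n(AgNO3) = (1/1) × 59.60 = 59.60 mol
mass = 59.60 × 169.87 = 10120 g

10100 g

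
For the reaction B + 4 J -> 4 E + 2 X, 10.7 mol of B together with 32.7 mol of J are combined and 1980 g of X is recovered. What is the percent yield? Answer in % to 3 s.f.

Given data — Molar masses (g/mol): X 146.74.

n(B) = 10.70 mol
n(J) = 32.70 mol
n/ν for B = 10.70/1 = 10.70
n/ν for J = 32.70/4 = 8.175
Smallest n/ν is J → limiting reagent.
theoretical n(X) = (2/4) × 32.70 = 16.35 mol → 2399 g
% yield = 1980 / 2399 × 100 = 82.53 %

82.5 %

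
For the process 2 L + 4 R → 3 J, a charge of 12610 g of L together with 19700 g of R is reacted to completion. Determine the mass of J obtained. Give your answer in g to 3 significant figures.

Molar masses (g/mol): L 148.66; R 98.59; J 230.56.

n(L) = 12610 / 148.66 = 84.82 mol
n(R) = 19700 / 98.59 = 199.8 mol
n/ν for L = 84.82/2 = 42.41
n/ν for R = 199.8/4 = 49.95
Smallest n/ν is L → limiting reagent.
n(J) = (3/2) × 84.82 = 127.2 mol
mass = 127.2 × 230.56 = 29330 g

29300 g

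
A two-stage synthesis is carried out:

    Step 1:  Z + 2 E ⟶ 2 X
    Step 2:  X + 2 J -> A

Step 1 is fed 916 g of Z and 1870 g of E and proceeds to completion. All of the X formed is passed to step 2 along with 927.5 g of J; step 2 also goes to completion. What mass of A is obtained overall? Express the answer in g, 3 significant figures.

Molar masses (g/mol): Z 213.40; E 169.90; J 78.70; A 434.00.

2560 g

Step 1:
n(Z) = 916.0 / 213.40 = 4.292 mol
n(E) = 1870 / 169.90 = 11.01 mol
n/ν for Z = 4.292/1 = 4.292
n/ν for E = 11.01/2 = 5.505
Smallest n/ν is Z → limiting reagent.
n(X) produced = (2/1) × 4.292 = 8.584 mol
Step 2:
n(X) available = 8.584 mol
n(J) = 927.5 / 78.70 = 11.79 mol
n/ν for X = 8.584/1 = 8.584
n/ν for J = 11.79/2 = 5.895
Smallest n/ν is J → limiting reagent.
n(A) = (1/2) × 11.79 = 5.895 mol
mass = 5.895 × 434.00 = 2558 g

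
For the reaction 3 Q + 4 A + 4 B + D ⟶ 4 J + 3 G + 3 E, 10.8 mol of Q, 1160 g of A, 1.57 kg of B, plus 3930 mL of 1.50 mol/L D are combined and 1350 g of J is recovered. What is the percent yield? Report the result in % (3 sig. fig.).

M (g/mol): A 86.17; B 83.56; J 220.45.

n(Q) = 10.80 mol
n(A) = 1160 / 86.17 = 13.46 mol
n(B) = 1.570×1000 / 83.56 = 18.79 mol
n(D) = 1.50 × 3930/1000 = 5.895 mol
n/ν for Q = 10.80/3 = 3.600
n/ν for A = 13.46/4 = 3.365
n/ν for B = 18.79/4 = 4.698
n/ν for D = 5.895/1 = 5.895
Smallest n/ν is A → limiting reagent.
theoretical n(J) = (4/4) × 13.46 = 13.46 mol → 2967 g
% yield = 1350 / 2967 × 100 = 45.50 %

45.5 %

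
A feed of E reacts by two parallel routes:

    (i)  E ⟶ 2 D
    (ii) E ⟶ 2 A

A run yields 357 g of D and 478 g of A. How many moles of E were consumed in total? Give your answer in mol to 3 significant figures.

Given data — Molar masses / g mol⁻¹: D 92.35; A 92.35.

4.52 mol

n(D) = 357 / 92.35 = 3.866 mol
n(A) = 478 / 92.35 = 5.176 mol
n(E) via (i) = (1/2)×3.866 = 1.933 mol
n(E) via (ii) = (1/2)×5.176 = 2.588 mol
total n(E) = 1.933 + 2.588 = 4.521 mol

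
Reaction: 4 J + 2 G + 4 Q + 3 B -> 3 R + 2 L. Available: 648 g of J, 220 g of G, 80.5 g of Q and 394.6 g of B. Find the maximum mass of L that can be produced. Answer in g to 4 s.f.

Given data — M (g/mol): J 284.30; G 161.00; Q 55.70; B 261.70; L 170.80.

n(J) = 648.0 / 284.30 = 2.279 mol
n(G) = 220.0 / 161.00 = 1.366 mol
n(Q) = 80.50 / 55.70 = 1.445 mol
n(B) = 394.6 / 261.70 = 1.508 mol
n/ν for J = 2.279/4 = 0.5698
n/ν for G = 1.366/2 = 0.6830
n/ν for Q = 1.445/4 = 0.3613
n/ν for B = 1.508/3 = 0.5027
Smallest n/ν is Q → limiting reagent.
n(L) = (2/4) × 1.445 = 0.7225 mol
mass = 0.7225 × 170.80 = 123.4 g

123.4 g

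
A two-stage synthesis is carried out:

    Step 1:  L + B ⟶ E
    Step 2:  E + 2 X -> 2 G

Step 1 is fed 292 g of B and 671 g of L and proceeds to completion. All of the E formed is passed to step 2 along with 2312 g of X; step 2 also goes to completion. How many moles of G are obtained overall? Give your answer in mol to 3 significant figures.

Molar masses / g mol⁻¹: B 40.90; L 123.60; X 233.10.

Step 1:
n(B) = 292.0 / 40.90 = 7.139 mol
n(L) = 671.0 / 123.60 = 5.429 mol
n/ν for B = 7.139/1 = 7.139
n/ν for L = 5.429/1 = 5.429
Smallest n/ν is L → limiting reagent.
n(E) produced = (1/1) × 5.429 = 5.429 mol
Step 2:
n(E) available = 5.429 mol
n(X) = 2312 / 233.10 = 9.918 mol
n/ν for E = 5.429/1 = 5.429
n/ν for X = 9.918/2 = 4.959
Smallest n/ν is X → limiting reagent.
n(G) = (2/2) × 9.918 = 9.918 mol

9.92 mol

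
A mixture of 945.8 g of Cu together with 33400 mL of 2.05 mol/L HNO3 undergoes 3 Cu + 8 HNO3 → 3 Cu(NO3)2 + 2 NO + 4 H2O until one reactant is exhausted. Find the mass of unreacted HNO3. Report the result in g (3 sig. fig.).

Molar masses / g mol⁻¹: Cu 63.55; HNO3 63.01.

n(Cu) = 945.8 / 63.55 = 14.88 mol
n(HNO3) = 2.05 × 33400/1000 = 68.47 mol
n/ν for Cu = 14.88/3 = 4.960
n/ν for HNO3 = 68.47/8 = 8.559
Smallest n/ν is Cu → limiting reagent.
HNO3 consumed = (8/3) × 14.88 = 39.68 mol
HNO3 remaining = 68.47 − 39.68 = 28.79 mol
mass = 28.79 × 63.01 = 1814 g

1810 g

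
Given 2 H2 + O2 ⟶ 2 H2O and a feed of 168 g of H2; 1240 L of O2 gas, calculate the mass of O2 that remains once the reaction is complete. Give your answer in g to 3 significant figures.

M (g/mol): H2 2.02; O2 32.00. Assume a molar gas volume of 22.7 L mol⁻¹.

417 g

n(H2) = 168.0 / 2.02 = 83.17 mol
n(O2) = 1240 / 22.7 = 54.63 mol
n/ν for H2 = 83.17/2 = 41.59
n/ν for O2 = 54.63/1 = 54.63
Smallest n/ν is H2 → limiting reagent.
O2 consumed = (1/2) × 83.17 = 41.59 mol
O2 remaining = 54.63 − 41.59 = 13.04 mol
mass = 13.04 × 32.00 = 417.3 g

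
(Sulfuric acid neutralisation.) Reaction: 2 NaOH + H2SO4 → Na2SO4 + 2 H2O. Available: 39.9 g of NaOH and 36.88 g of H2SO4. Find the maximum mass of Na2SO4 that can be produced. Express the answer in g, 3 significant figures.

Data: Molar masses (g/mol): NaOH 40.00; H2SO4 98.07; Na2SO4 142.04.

n(NaOH) = 39.90 / 40.00 = 0.9975 mol
n(H2SO4) = 36.88 / 98.07 = 0.3761 mol
n/ν → NaOH: 0.4988, H2SO4: 0.3761; H2SO4 is limiting.
n(Na2SO4) = (1/1) × 0.3761 = 0.3761 mol
mass = 0.3761 × 142.04 = 53.42 g

53.4 g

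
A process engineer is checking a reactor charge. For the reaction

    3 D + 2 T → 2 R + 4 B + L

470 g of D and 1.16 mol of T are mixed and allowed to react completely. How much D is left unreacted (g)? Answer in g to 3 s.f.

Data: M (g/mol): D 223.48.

81.1 g

n(D) = 470.0 / 223.48 = 2.103 mol
n(T) = 1.160 mol
n/ν → D: 0.7010, T: 0.5800; T is limiting.
D consumed = (3/2) × 1.160 = 1.740 mol
D remaining = 2.103 − 1.740 = 0.3630 mol
mass = 0.3630 × 223.48 = 81.12 g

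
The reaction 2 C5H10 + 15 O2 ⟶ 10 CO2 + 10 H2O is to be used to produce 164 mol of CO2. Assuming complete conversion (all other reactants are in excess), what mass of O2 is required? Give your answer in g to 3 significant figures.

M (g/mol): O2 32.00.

7870 g

n(CO2) = 164.0 mol
n(O2) = (15/10) × 164.0 = 246.0 mol
mass = 246.0 × 32.00 = 7872 g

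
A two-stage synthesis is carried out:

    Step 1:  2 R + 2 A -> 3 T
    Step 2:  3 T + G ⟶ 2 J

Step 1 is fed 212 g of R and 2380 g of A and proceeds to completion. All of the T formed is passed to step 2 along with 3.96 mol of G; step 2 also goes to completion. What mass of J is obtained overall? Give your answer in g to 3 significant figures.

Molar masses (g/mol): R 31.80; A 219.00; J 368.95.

Step 1:
n(R) = 212.0 / 31.80 = 6.667 mol
n(A) = 2380 / 219.00 = 10.87 mol
n/ν for R = 6.667/2 = 3.334
n/ν for A = 10.87/2 = 5.435
Smallest n/ν is R → limiting reagent.
n(T) produced = (3/2) × 6.667 = 10.00 mol
Step 2:
n(T) available = 10.00 mol
n(G) = 3.960 mol
n/ν for T = 10.00/3 = 3.333
n/ν for G = 3.960/1 = 3.960
Smallest n/ν is T → limiting reagent.
n(J) = (2/3) × 10.00 = 6.667 mol
mass = 6.667 × 368.95 = 2460 g

2460 g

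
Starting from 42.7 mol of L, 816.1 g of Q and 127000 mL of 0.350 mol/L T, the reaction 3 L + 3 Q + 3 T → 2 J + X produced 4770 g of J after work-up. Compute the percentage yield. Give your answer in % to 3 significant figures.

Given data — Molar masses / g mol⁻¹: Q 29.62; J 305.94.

84.9 %

n(L) = 42.70 mol
n(Q) = 816.1 / 29.62 = 27.55 mol
n(T) = 0.350 × 127000/1000 = 44.45 mol
n/ν for L = 42.70/3 = 14.23
n/ν for Q = 27.55/3 = 9.183
n/ν for T = 44.45/3 = 14.82
Smallest n/ν is Q → limiting reagent.
theoretical n(J) = (2/3) × 27.55 = 18.37 mol → 5620 g
% yield = 4770 / 5620 × 100 = 84.88 %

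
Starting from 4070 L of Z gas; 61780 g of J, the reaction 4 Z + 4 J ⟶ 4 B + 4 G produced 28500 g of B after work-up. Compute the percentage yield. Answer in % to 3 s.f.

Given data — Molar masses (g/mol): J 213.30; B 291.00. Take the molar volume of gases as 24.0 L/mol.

n(Z) = 4070 / 24.0 = 169.6 mol
n(J) = 61780 / 213.30 = 289.6 mol
n/ν for Z = 169.6/4 = 42.40
n/ν for J = 289.6/4 = 72.40
Smallest n/ν is Z → limiting reagent.
theoretical n(B) = (4/4) × 169.6 = 169.6 mol → 49350 g
% yield = 28500 / 49350 × 100 = 57.75 %

57.8 %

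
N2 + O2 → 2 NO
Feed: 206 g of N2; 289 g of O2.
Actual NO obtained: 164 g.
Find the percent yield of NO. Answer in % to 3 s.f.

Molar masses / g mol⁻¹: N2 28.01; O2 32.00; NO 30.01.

37.2 %

n(N2) = 206.0 / 28.01 = 7.355 mol
n(O2) = 289.0 / 32.00 = 9.031 mol
n/ν for N2 = 7.355/1 = 7.355
n/ν for O2 = 9.031/1 = 9.031
Smallest n/ν is N2 → limiting reagent.
theoretical n(NO) = (2/1) × 7.355 = 14.71 mol → 441.4 g
% yield = 164 / 441.4 × 100 = 37.15 %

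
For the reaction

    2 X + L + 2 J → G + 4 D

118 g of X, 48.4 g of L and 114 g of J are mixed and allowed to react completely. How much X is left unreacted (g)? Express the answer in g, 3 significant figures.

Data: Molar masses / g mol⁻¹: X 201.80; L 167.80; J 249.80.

n(X) = 118.0 / 201.80 = 0.5847 mol
n(L) = 48.40 / 167.80 = 0.2884 mol
n(J) = 114.0 / 249.80 = 0.4564 mol
n/ν → X: 0.2924, L: 0.2884, J: 0.2282; J is limiting.
X consumed = (2/2) × 0.4564 = 0.4564 mol
X remaining = 0.5847 − 0.4564 = 0.1283 mol
mass = 0.1283 × 201.80 = 25.89 g

25.9 g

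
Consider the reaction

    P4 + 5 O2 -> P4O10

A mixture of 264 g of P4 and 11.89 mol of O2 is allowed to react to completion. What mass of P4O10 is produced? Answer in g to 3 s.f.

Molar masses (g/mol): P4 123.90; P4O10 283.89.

605 g

n(P4) = 264.0 / 123.90 = 2.131 mol
n(O2) = 11.89 mol
n/ν → P4: 2.131, O2: 2.378; P4 is limiting.
n(P4O10) = (1/1) × 2.131 = 2.131 mol
mass = 2.131 × 283.89 = 605.0 g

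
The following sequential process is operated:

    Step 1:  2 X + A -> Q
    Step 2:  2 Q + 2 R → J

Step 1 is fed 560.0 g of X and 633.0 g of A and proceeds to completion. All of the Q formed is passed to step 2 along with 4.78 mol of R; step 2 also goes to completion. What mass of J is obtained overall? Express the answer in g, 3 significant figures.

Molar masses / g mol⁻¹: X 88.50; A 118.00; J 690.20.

1090 g

Step 1:
n(X) = 560.0 / 88.50 = 6.328 mol
n(A) = 633.0 / 118.00 = 5.364 mol
n/ν for X = 6.328/2 = 3.164
n/ν for A = 5.364/1 = 5.364
Smallest n/ν is X → limiting reagent.
n(Q) produced = (1/2) × 6.328 = 3.164 mol
Step 2:
n(Q) available = 3.164 mol
n(R) = 4.780 mol
n/ν for Q = 3.164/2 = 1.582
n/ν for R = 4.780/2 = 2.390
Smallest n/ν is Q → limiting reagent.
n(J) = (1/2) × 3.164 = 1.582 mol
mass = 1.582 × 690.20 = 1092 g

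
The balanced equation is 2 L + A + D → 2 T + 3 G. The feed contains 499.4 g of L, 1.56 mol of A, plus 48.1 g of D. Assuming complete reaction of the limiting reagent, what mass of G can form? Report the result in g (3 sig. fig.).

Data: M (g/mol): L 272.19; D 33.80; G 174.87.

481 g

n(L) = 499.4 / 272.19 = 1.835 mol
n(A) = 1.560 mol
n(D) = 48.10 / 33.80 = 1.423 mol
n/ν for L = 1.835/2 = 0.9175
n/ν for A = 1.560/1 = 1.560
n/ν for D = 1.423/1 = 1.423
Smallest n/ν is L → limiting reagent.
n(G) = (3/2) × 1.835 = 2.753 mol
mass = 2.753 × 174.87 = 481.4 g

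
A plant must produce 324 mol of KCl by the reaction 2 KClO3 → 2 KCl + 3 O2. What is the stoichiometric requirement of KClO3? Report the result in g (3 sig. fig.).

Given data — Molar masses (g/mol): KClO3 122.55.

39700 g

n(KCl) = 324.0 mol
n(KClO3) = (2/2) × 324.0 = 324.0 mol
mass = 324.0 × 122.55 = 39710 g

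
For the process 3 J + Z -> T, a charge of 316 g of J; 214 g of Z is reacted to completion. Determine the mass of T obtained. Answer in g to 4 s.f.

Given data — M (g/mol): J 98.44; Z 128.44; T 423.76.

453.4 g

n(J) = 316.0 / 98.44 = 3.210 mol
n(Z) = 214.0 / 128.44 = 1.666 mol
n/ν for J = 3.210/3 = 1.070
n/ν for Z = 1.666/1 = 1.666
Smallest n/ν is J → limiting reagent.
n(T) = (1/3) × 3.210 = 1.070 mol
mass = 1.070 × 423.76 = 453.4 g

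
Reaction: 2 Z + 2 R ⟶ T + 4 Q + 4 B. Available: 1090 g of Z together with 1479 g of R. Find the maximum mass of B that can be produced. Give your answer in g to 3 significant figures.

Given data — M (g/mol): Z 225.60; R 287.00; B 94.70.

915 g

n(Z) = 1090 / 225.60 = 4.832 mol
n(R) = 1479 / 287.00 = 5.153 mol
n/ν → Z: 2.416, R: 2.577; Z is limiting.
n(B) = (4/2) × 4.832 = 9.664 mol
mass = 9.664 × 94.70 = 915.2 g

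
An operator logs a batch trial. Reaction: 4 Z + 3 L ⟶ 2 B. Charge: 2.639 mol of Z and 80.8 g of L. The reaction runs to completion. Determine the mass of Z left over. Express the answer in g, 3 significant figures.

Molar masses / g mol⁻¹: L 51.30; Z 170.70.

n(Z) = 2.639 mol
n(L) = 80.80 / 51.30 = 1.575 mol
n/ν → Z: 0.6598, L: 0.5250; L is limiting.
Z consumed = (4/3) × 1.575 = 2.100 mol
Z remaining = 2.639 − 2.100 = 0.5390 mol
mass = 0.5390 × 170.70 = 92.01 g

92.0 g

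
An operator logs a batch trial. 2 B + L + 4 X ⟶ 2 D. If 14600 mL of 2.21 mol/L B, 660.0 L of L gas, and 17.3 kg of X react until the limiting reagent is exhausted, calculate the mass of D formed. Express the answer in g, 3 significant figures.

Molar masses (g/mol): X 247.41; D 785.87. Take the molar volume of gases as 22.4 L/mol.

n(B) = 2.21 × 14600/1000 = 32.27 mol
n(L) = 660.0 / 22.4 = 29.46 mol
n(X) = 17.30×1000 / 247.41 = 69.92 mol
n/ν for B = 32.27/2 = 16.14
n/ν for L = 29.46/1 = 29.46
n/ν for X = 69.92/4 = 17.48
Smallest n/ν is B → limiting reagent.
n(D) = (2/2) × 32.27 = 32.27 mol
mass = 32.27 × 785.87 = 25360 g

25400 g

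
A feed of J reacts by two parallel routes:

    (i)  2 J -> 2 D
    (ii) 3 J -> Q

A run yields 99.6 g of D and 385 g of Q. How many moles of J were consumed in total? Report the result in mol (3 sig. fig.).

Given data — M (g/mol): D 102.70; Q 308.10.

n(D) = 99.6 / 102.70 = 0.9698 mol
n(Q) = 385 / 308.10 = 1.250 mol
n(J) via (i) = (2/2)×0.9698 = 0.9698 mol
n(J) via (ii) = (3/1)×1.250 = 3.750 mol
total n(J) = 0.9698 + 3.750 = 4.720 mol

4.72 mol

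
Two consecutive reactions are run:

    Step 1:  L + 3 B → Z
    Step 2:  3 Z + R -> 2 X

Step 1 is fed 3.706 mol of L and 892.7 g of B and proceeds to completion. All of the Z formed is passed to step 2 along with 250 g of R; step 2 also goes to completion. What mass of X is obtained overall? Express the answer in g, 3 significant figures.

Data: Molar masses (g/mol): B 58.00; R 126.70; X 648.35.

1600 g

Step 1:
n(L) = 3.706 mol
n(B) = 892.7 / 58.00 = 15.39 mol
n/ν for L = 3.706/1 = 3.706
n/ν for B = 15.39/3 = 5.130
Smallest n/ν is L → limiting reagent.
n(Z) produced = (1/1) × 3.706 = 3.706 mol
Step 2:
n(Z) available = 3.706 mol
n(R) = 250.0 / 126.70 = 1.973 mol
n/ν for Z = 3.706/3 = 1.235
n/ν for R = 1.973/1 = 1.973
Smallest n/ν is Z → limiting reagent.
n(X) = (2/3) × 3.706 = 2.471 mol
mass = 2.471 × 648.35 = 1602 g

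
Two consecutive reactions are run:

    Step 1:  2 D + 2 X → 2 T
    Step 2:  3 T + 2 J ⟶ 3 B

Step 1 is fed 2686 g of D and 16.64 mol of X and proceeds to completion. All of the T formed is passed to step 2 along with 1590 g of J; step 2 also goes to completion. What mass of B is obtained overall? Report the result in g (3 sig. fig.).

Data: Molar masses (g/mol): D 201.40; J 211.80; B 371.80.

4190 g

Step 1:
n(D) = 2686 / 201.40 = 13.34 mol
n(X) = 16.64 mol
n/ν for D = 13.34/2 = 6.670
n/ν for X = 16.64/2 = 8.320
Smallest n/ν is D → limiting reagent.
n(T) produced = (2/2) × 13.34 = 13.34 mol
Step 2:
n(T) available = 13.34 mol
n(J) = 1590 / 211.80 = 7.507 mol
n/ν for T = 13.34/3 = 4.447
n/ν for J = 7.507/2 = 3.754
Smallest n/ν is J → limiting reagent.
n(B) = (3/2) × 7.507 = 11.26 mol
mass = 11.26 × 371.80 = 4186 g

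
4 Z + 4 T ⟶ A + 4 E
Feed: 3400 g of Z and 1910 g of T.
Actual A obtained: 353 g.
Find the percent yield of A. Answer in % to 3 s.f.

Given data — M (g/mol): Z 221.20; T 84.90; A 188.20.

n(Z) = 3400 / 221.20 = 15.37 mol
n(T) = 1910 / 84.90 = 22.50 mol
n/ν for Z = 15.37/4 = 3.843
n/ν for T = 22.50/4 = 5.625
Smallest n/ν is Z → limiting reagent.
theoretical n(A) = (1/4) × 15.37 = 3.843 mol → 723.3 g
% yield = 353 / 723.3 × 100 = 48.80 %

48.8 %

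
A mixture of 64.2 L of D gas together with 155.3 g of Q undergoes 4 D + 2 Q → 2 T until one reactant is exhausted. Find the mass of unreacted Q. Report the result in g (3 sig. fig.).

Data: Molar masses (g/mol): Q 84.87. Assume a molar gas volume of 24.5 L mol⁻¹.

44.1 g

n(D) = 64.20 / 24.5 = 2.620 mol
n(Q) = 155.3 / 84.87 = 1.830 mol
n/ν for D = 2.620/4 = 0.6550
n/ν for Q = 1.830/2 = 0.9150
Smallest n/ν is D → limiting reagent.
Q consumed = (2/4) × 2.620 = 1.310 mol
Q remaining = 1.830 − 1.310 = 0.5200 mol
mass = 0.5200 × 84.87 = 44.13 g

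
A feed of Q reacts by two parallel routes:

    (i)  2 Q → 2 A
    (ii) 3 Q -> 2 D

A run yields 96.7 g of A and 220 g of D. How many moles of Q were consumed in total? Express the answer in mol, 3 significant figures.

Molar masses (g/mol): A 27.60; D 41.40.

11.5 mol

n(A) = 96.7 / 27.60 = 3.504 mol
n(D) = 220 / 41.40 = 5.314 mol
n(Q) via (i) = (2/2)×3.504 = 3.504 mol
n(Q) via (ii) = (3/2)×5.314 = 7.971 mol
total n(Q) = 3.504 + 7.971 = 11.48 mol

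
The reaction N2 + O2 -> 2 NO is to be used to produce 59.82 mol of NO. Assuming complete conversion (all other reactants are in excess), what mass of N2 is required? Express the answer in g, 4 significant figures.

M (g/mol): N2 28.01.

n(NO) = 59.82 mol
n(N2) = (1/2) × 59.82 = 29.91 mol
mass = 29.91 × 28.01 = 837.8 g

837.8 g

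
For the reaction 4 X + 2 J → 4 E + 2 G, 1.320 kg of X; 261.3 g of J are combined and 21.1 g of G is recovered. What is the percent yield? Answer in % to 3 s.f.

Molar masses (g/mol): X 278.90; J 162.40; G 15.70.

n(X) = 1.320×1000 / 278.90 = 4.733 mol
n(J) = 261.3 / 162.40 = 1.609 mol
n/ν for X = 4.733/4 = 1.183
n/ν for J = 1.609/2 = 0.8045
Smallest n/ν is J → limiting reagent.
theoretical n(G) = (2/2) × 1.609 = 1.609 mol → 25.26 g
% yield = 21.1 / 25.26 × 100 = 83.53 %

83.5 %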